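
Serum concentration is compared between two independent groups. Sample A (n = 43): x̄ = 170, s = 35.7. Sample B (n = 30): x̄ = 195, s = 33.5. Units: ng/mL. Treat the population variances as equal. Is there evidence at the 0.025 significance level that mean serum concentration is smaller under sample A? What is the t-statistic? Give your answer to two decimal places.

Let group 1 = sample A, group 2 = sample B. H0: μ_1 = μ_2; H1: μ_1 < μ_2 (two-sample pooled-variance t-test, left-tailed).
s_p² = [(43−1)·35.7² + (30−1)·33.5²]/(43+30−2) = 1212.31
t = (170 − 195)/√[1212.31·(1/43 + 1/30)] = -3.02
df = n₁ + n₂ − 2 = 71
p-value = P(T ≤ -3.02) ≈ 0.002
Since p ≈ 0.002 < α = 0.025, reject H0; the evidence is statistically significant.

-3.02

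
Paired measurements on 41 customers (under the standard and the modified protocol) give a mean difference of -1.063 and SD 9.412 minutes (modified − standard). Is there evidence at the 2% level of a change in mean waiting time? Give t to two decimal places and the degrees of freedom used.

t = -0.72, df = 40

H0: μ_d = 0; H1: μ_d ≠ 0 (paired t-test on the differences, two-sided).
t = d̄/(s_d/√n) = -1.063/(9.412/√41) = -0.72
df = n − 1 = 40
Two-sided p-value ≈ 0.474
Since p ≈ 0.474 > α = 0.02, fail to reject H0; the evidence is not statistically significant.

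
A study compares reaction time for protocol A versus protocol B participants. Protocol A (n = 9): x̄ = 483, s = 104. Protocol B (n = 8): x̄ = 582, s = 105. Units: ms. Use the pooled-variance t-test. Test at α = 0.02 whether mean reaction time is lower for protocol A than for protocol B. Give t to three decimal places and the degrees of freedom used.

Let group 1 = protocol A, group 2 = protocol B. H0: μ_1 = μ_2; H1: μ_1 < μ_2 (two-sample pooled-variance t-test, left-tailed).
s_p² = [(9−1)·104² + (8−1)·105²]/(9+8−2) = 10913.5
t = (483 − 582)/√[10913.5·(1/9 + 1/8)] = -1.950
df = n₁ + n₂ − 2 = 15
p-value = P(T ≤ -1.950) ≈ 0.0350
Since p ≈ 0.0350 > α = 0.02, fail to reject H0; the data do not provide sufficient evidence against H0.

t = -1.950, df = 15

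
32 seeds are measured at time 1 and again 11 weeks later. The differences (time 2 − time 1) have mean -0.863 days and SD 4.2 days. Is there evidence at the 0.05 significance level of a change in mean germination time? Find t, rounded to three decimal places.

-1.162

H0: μ_d = 0; H1: μ_d ≠ 0 (paired t-test on the differences, two-sided).
t = d̄/(s_d/√n) = -0.863/(4.2/√32) = -1.162
df = n − 1 = 31
Two-sided p-value ≈ 0.2540
Since p ≈ 0.2540 > α = 0.05, fail to reject H0; the data do not provide sufficient evidence against H0.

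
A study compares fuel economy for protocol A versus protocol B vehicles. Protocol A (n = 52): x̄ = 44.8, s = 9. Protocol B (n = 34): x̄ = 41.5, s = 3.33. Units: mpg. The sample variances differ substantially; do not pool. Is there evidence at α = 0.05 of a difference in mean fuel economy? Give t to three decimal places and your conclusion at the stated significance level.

t = 2.404; reject H0

Let group 1 = protocol A, group 2 = protocol B. H0: μ_1 = μ_2; H1: μ_1 ≠ μ_2 (Welch's two-sample t-test, two-sided).
t = (x̄_1 − x̄_2)/√(s_1²/n_1 + s_2²/n_2) = (44.8 − 41.5)/√(9²/52 + 3.33²/34) = 2.404
Welch–Satterthwaite df ≈ 69.86
Two-sided p-value ≈ 0.0189
Since p ≈ 0.0189 < α = 0.05, reject H0; the evidence is statistically significant.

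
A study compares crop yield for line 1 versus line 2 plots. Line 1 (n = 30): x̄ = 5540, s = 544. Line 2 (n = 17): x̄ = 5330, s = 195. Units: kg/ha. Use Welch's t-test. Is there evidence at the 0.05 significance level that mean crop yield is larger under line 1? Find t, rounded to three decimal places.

Let group 1 = line 1, group 2 = line 2. H0: μ_1 = μ_2; H1: μ_1 > μ_2 (Welch's two-sample t-test, right-tailed).
t = (x̄_1 − x̄_2)/√(s_1²/n_1 + s_2²/n_2) = (5540 − 5330)/√(544²/30 + 195²/17) = 1.909
Welch–Satterthwaite df ≈ 39.92
p-value = P(T ≥ 1.909) ≈ 0.032
Since p ≈ 0.032 < α = 0.05, reject H0; the data support H1.

1.909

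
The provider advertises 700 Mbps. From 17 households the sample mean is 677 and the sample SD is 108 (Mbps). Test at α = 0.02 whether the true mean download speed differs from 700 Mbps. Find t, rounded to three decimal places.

-0.878

H0: μ = 700; H1: μ ≠ 700 (one-sample t-test, two-sided).
t = (x̄ − μ₀)/(s/√n) = (677 − 700)/(108/√17) = -0.878
df = n − 1 = 16
Two-sided p-value ≈ 0.3929
Since p ≈ 0.3929 > α = 0.02, fail to reject H0; the data do not provide sufficient evidence against H0.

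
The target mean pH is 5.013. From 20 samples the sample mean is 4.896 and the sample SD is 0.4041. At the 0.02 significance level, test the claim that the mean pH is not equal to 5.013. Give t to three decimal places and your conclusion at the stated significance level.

H0: μ = 5.013; H1: μ ≠ 5.013 (one-sample t-test, two-sided).
t = (x̄ − μ₀)/(s/√n) = (4.896 − 5.013)/(0.4041/√20) = -1.295
df = n − 1 = 19
Two-sided p-value ≈ 0.211
Since p ≈ 0.211 > α = 0.02, fail to reject H0; the evidence is not statistically significant.

t = -1.295; fail to reject H0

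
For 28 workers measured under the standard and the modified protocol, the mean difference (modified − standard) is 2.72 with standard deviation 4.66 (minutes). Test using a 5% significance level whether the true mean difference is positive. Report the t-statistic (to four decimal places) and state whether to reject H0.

H0: μ_d = 0; H1: μ_d > 0 (paired t-test on the differences, right-tailed).
t = d̄/(s_d/√n) = 2.72/(4.66/√28) = 3.0886
df = n − 1 = 27
p-value = P(T ≥ 3.0886) ≈ 0.002
Since p ≈ 0.002 < α = 0.05, reject H0; the data support H1.

t = 3.0886; reject H0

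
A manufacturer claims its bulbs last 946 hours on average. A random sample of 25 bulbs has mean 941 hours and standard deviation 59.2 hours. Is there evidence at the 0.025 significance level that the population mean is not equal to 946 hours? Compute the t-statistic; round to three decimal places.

-0.422

H0: μ = 946; H1: μ ≠ 946 (one-sample t-test, two-sided).
t = (x̄ − μ₀)/(s/√n) = (941 − 946)/(59.2/√25) = -0.422
df = n − 1 = 24
Two-sided p-value ≈ 0.6766
Since p ≈ 0.6766 > α = 0.025, fail to reject H0; the data do not provide sufficient evidence against H0.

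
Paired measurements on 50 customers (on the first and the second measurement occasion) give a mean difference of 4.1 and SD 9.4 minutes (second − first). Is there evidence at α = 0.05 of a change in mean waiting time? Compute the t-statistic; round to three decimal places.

3.084

H0: μ_d = 0; H1: μ_d ≠ 0 (paired t-test on the differences, two-sided).
t = d̄/(s_d/√n) = 4.1/(9.4/√50) = 3.084
df = n − 1 = 49
Two-sided p-value ≈ 0.003
Since p ≈ 0.003 < α = 0.05, reject H0; the data support H1.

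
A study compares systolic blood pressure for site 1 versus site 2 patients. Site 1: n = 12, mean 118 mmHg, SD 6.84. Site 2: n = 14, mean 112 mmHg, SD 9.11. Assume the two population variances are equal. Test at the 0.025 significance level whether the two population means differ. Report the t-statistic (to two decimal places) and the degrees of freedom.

Let group 1 = site 1, group 2 = site 2. H0: μ_1 = μ_2; H1: μ_1 ≠ μ_2 (two-sample pooled-variance t-test, two-sided).
s_p² = [(12−1)·6.84² + (14−1)·9.11²]/(12+14−2) = 66.3975
t = (118 − 112)/√[66.3975·(1/12 + 1/14)] = 1.87
df = n₁ + n₂ − 2 = 24
Two-sided p-value ≈ 0.0735
Since p ≈ 0.0735 > α = 0.025, fail to reject H0; the data do not provide sufficient evidence against H0.

t = 1.87, df = 24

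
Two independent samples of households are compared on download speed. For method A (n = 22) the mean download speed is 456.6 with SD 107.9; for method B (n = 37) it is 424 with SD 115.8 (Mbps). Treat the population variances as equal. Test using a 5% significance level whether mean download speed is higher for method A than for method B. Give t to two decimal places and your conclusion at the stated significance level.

Let group 1 = method A, group 2 = method B. H0: μ_1 = μ_2; H1: μ_1 > μ_2 (two-sample pooled-variance t-test, right-tailed).
s_p² = [(22−1)·107.9² + (37−1)·115.8²]/(22+37−2) = 12758.6
t = (456.6 − 424)/√[12758.6·(1/22 + 1/37)] = 1.07
df = n₁ + n₂ − 2 = 57
p-value = P(T ≥ 1.07) ≈ 0.144
Since p ≈ 0.144 > α = 0.05, fail to reject H0; the evidence is not statistically significant.

t = 1.07; fail to reject H0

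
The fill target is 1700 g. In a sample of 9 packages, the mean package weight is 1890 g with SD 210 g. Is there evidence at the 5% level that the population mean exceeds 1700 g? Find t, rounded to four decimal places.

2.7143

H0: μ = 1700; H1: μ > 1700 (one-sample t-test, right-tailed).
t = (x̄ − μ₀)/(s/√n) = (1890 − 1700)/(210/√9) = 2.7143
df = n − 1 = 8
p-value = P(T ≥ 2.7143) ≈ 0.0132
Since p ≈ 0.0132 < α = 0.05, reject H0; the evidence is statistically significant.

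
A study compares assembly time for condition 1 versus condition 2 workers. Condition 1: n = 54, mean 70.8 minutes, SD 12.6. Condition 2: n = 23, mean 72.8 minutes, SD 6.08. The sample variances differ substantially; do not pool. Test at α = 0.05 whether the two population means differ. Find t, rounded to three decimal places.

Let group 1 = condition 1, group 2 = condition 2. H0: μ_1 = μ_2; H1: μ_1 ≠ μ_2 (Welch's two-sample t-test, two-sided).
t = (x̄_1 − x̄_2)/√(s_1²/n_1 + s_2²/n_2) = (70.8 − 72.8)/√(12.6²/54 + 6.08²/23) = -0.938
Welch–Satterthwaite df ≈ 73.71
Two-sided p-value ≈ 0.351
Since p ≈ 0.351 > α = 0.05, fail to reject H0; the evidence is not statistically significant.

-0.938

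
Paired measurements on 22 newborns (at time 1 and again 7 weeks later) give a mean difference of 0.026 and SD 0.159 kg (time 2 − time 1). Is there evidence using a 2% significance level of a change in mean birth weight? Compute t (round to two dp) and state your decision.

H0: μ_d = 0; H1: μ_d ≠ 0 (paired t-test on the differences, two-sided).
t = d̄/(s_d/√n) = 0.026/(0.159/√22) = 0.77
df = n − 1 = 21
Two-sided p-value ≈ 0.4516
Since p ≈ 0.4516 > α = 0.02, fail to reject H0; the evidence is not statistically significant.

t = 0.77; fail to reject H0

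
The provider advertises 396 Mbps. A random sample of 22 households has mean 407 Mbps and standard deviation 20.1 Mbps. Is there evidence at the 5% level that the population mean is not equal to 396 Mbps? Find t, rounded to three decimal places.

2.567

H0: μ = 396; H1: μ ≠ 396 (one-sample t-test, two-sided).
t = (x̄ − μ₀)/(s/√n) = (407 − 396)/(20.1/√22) = 2.567
df = n − 1 = 21
Two-sided p-value ≈ 0.018
Since p ≈ 0.018 < α = 0.05, reject H0; the evidence is statistically significant.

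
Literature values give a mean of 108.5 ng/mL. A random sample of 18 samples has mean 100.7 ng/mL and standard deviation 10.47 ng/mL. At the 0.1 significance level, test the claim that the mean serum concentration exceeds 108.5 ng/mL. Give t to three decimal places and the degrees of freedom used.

t = -3.161, df = 17

H0: μ = 108.5; H1: μ > 108.5 (one-sample t-test, right-tailed).
t = (x̄ − μ₀)/(s/√n) = (100.7 − 108.5)/(10.47/√18) = -3.161
df = n − 1 = 17
p-value = P(T ≥ -3.161) ≈ 0.997
Since p ≈ 0.997 > α = 0.1, fail to reject H0; the evidence is not statistically significant.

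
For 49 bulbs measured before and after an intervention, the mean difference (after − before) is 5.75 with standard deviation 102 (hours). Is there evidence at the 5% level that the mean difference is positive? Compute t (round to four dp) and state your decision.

H0: μ_d = 0; H1: μ_d > 0 (paired t-test on the differences, right-tailed).
t = d̄/(s_d/√n) = 5.75/(102/√49) = 0.3946
df = n − 1 = 48
p-value = P(T ≥ 0.3946) ≈ 0.347
Since p ≈ 0.347 > α = 0.05, fail to reject H0; the evidence is not statistically significant.

t = 0.3946; fail to reject H0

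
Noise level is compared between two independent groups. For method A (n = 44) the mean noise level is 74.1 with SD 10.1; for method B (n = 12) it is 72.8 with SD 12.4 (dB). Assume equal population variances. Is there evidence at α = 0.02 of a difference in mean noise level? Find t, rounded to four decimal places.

0.3763

Let group 1 = method A, group 2 = method B. H0: μ_1 = μ_2; H1: μ_1 ≠ μ_2 (two-sample pooled-variance t-test, two-sided).
s_p² = [(44−1)·10.1² + (12−1)·12.4²]/(44+12−2) = 112.552
t = (74.1 − 72.8)/√[112.552·(1/44 + 1/12)] = 0.3763
df = n₁ + n₂ − 2 = 54
Two-sided p-value ≈ 0.708
Since p ≈ 0.708 > α = 0.02, fail to reject H0; the data do not provide sufficient evidence against H0.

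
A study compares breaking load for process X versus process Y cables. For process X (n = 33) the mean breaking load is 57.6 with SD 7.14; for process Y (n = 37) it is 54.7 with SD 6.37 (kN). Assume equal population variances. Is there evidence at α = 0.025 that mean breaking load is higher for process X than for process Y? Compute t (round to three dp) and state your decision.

Let group 1 = process X, group 2 = process Y. H0: μ_1 = μ_2; H1: μ_1 > μ_2 (two-sample pooled-variance t-test, right-tailed).
s_p² = [(33−1)·7.14² + (37−1)·6.37²]/(33+37−2) = 45.4723
t = (57.6 − 54.7)/√[45.4723·(1/33 + 1/37)] = 1.796
df = n₁ + n₂ − 2 = 68
p-value = P(T ≥ 1.796) ≈ 0.0385
Since p ≈ 0.0385 > α = 0.025, fail to reject H0; the data do not provide sufficient evidence against H0.

t = 1.796; fail to reject H0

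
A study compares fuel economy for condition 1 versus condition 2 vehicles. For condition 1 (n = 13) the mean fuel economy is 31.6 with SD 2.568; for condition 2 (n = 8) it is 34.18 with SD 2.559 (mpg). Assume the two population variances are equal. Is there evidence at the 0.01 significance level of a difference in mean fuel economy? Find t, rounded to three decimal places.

Let group 1 = condition 1, group 2 = condition 2. H0: μ_1 = μ_2; H1: μ_1 ≠ μ_2 (two-sample pooled-variance t-test, two-sided).
s_p² = [(13−1)·2.568² + (8−1)·2.559²]/(13+8−2) = 6.57762
t = (31.6 − 34.18)/√[6.57762·(1/13 + 1/8)] = -2.239
df = n₁ + n₂ − 2 = 19
Two-sided p-value ≈ 0.037
Since p ≈ 0.037 > α = 0.01, fail to reject H0; the data do not provide sufficient evidence against H0.

-2.239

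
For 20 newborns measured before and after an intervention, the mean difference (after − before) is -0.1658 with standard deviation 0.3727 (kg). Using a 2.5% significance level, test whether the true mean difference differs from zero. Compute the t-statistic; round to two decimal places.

H0: μ_d = 0; H1: μ_d ≠ 0 (paired t-test on the differences, two-sided).
t = d̄/(s_d/√n) = -0.1658/(0.3727/√20) = -1.99
df = n − 1 = 19
Two-sided p-value ≈ 0.0612
Since p ≈ 0.0612 > α = 0.025, fail to reject H0; the evidence is not statistically significant.

-1.99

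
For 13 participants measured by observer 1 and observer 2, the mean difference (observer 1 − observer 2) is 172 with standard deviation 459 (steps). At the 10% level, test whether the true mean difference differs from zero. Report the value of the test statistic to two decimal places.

H0: μ_d = 0; H1: μ_d ≠ 0 (paired t-test on the differences, two-sided).
t = d̄/(s_d/√n) = 172/(459/√13) = 1.35
df = n − 1 = 12
Two-sided p-value ≈ 0.202
Since p ≈ 0.202 > α = 0.1, fail to reject H0; the data do not provide sufficient evidence against H0.

1.35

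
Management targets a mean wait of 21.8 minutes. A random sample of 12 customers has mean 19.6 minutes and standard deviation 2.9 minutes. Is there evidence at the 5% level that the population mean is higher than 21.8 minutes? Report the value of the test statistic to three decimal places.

H0: μ = 21.8; H1: μ > 21.8 (one-sample t-test, right-tailed).
t = (x̄ − μ₀)/(s/√n) = (19.6 − 21.8)/(2.9/√12) = -2.628
df = n − 1 = 11
p-value = P(T ≥ -2.628) ≈ 0.9883
Since p ≈ 0.9883 > α = 0.05, fail to reject H0; the evidence is not statistically significant.

-2.628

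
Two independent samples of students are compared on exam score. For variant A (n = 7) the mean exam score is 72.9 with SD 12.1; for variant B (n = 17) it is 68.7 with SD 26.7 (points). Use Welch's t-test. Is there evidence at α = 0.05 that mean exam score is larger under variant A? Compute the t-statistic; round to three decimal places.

0.530

Let group 1 = variant A, group 2 = variant B. H0: μ_1 = μ_2; H1: μ_1 > μ_2 (Welch's two-sample t-test, right-tailed).
t = (x̄_1 − x̄_2)/√(s_1²/n_1 + s_2²/n_2) = (72.9 − 68.7)/√(12.1²/7 + 26.7²/17) = 0.530
Welch–Satterthwaite df ≈ 21.61
p-value = P(T ≥ 0.530) ≈ 0.301
Since p ≈ 0.301 > α = 0.05, fail to reject H0; the evidence is not statistically significant.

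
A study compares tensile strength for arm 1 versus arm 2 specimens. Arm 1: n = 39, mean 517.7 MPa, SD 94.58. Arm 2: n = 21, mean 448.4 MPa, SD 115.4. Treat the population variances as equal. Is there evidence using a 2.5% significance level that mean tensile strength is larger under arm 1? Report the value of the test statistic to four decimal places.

2.5043

Let group 1 = arm 1, group 2 = arm 2. H0: μ_1 = μ_2; H1: μ_1 > μ_2 (two-sample pooled-variance t-test, right-tailed).
s_p² = [(39−1)·94.58² + (21−1)·115.4²]/(39+21−2) = 10452.9
t = (517.7 − 448.4)/√[10452.9·(1/39 + 1/21)] = 2.5043
df = n₁ + n₂ − 2 = 58
p-value = P(T ≥ 2.5043) ≈ 0.0076
Since p ≈ 0.0076 < α = 0.025, reject H0; the data support H1.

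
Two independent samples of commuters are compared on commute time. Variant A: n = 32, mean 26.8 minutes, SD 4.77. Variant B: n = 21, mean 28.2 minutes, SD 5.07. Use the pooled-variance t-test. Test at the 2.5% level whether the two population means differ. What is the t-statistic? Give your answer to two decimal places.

-1.02

Let group 1 = variant A, group 2 = variant B. H0: μ_1 = μ_2; H1: μ_1 ≠ μ_2 (two-sample pooled-variance t-test, two-sided).
s_p² = [(32−1)·4.77² + (21−1)·5.07²]/(32+21−2) = 23.9105
t = (26.8 − 28.2)/√[23.9105·(1/32 + 1/21)] = -1.02
df = n₁ + n₂ − 2 = 51
Two-sided p-value ≈ 0.3128
Since p ≈ 0.3128 > α = 0.025, fail to reject H0; the data do not provide sufficient evidence against H0.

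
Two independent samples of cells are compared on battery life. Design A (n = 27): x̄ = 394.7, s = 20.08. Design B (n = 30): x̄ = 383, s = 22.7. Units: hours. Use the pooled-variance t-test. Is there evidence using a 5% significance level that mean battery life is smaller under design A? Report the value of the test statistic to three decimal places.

2.051

Let group 1 = design A, group 2 = design B. H0: μ_1 = μ_2; H1: μ_1 < μ_2 (two-sample pooled-variance t-test, left-tailed).
s_p² = [(27−1)·20.08² + (30−1)·22.7²]/(27+30−2) = 462.305
t = (394.7 − 383)/√[462.305·(1/27 + 1/30)] = 2.051
df = n₁ + n₂ − 2 = 55
p-value = P(T ≤ 2.051) ≈ 0.9775
Since p ≈ 0.9775 > α = 0.05, fail to reject H0; the evidence is not statistically significant.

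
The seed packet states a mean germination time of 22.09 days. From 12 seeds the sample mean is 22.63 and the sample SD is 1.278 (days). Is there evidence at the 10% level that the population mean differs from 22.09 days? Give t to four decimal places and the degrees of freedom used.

t = 1.4637, df = 11

H0: μ = 22.09; H1: μ ≠ 22.09 (one-sample t-test, two-sided).
t = (x̄ − μ₀)/(s/√n) = (22.63 − 22.09)/(1.278/√12) = 1.4637
df = n − 1 = 11
Two-sided p-value ≈ 0.171
Since p ≈ 0.171 > α = 0.1, fail to reject H0; the data do not provide sufficient evidence against H0.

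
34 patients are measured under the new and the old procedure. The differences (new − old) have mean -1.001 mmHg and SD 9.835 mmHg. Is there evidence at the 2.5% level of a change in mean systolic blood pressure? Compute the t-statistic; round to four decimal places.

-0.5935

H0: μ_d = 0; H1: μ_d ≠ 0 (paired t-test on the differences, two-sided).
t = d̄/(s_d/√n) = -1.001/(9.835/√34) = -0.5935
df = n − 1 = 33
Two-sided p-value ≈ 0.5569
Since p ≈ 0.5569 > α = 0.025, fail to reject H0; the data do not provide sufficient evidence against H0.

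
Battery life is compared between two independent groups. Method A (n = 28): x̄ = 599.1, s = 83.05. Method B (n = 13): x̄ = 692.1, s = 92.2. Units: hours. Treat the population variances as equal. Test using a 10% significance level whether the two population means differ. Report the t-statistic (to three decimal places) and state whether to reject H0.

Let group 1 = method A, group 2 = method B. H0: μ_1 = μ_2; H1: μ_1 ≠ μ_2 (two-sample pooled-variance t-test, two-sided).
s_p² = [(28−1)·83.05² + (13−1)·92.2²]/(28+13−2) = 7390.7
t = (599.1 − 692.1)/√[7390.7·(1/28 + 1/13)] = -3.223
df = n₁ + n₂ − 2 = 39
Two-sided p-value ≈ 0.003
Since p ≈ 0.003 < α = 0.1, reject H0; the data support H1.

t = -3.223; reject H0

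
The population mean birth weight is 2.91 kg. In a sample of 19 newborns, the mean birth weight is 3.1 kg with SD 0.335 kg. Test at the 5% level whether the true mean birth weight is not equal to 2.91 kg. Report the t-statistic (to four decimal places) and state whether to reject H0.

H0: μ = 2.91; H1: μ ≠ 2.91 (one-sample t-test, two-sided).
t = (x̄ − μ₀)/(s/√n) = (3.1 − 2.91)/(0.335/√19) = 2.4722
df = n − 1 = 18
Two-sided p-value ≈ 0.024
Since p ≈ 0.024 < α = 0.05, reject H0; the data support H1.

t = 2.4722; reject H0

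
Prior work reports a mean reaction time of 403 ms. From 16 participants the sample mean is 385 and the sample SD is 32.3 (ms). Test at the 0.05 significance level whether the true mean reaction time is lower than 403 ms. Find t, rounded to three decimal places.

H0: μ = 403; H1: μ < 403 (one-sample t-test, left-tailed).
t = (x̄ − μ₀)/(s/√n) = (385 − 403)/(32.3/√16) = -2.229
df = n − 1 = 15
p-value = P(T ≤ -2.229) ≈ 0.021
Since p ≈ 0.021 < α = 0.05, reject H0; the evidence is statistically significant.

-2.229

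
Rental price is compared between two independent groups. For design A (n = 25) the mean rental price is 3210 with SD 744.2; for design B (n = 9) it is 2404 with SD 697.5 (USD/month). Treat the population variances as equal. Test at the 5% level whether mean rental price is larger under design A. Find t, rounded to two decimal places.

Let group 1 = design A, group 2 = design B. H0: μ_1 = μ_2; H1: μ_1 > μ_2 (two-sample pooled-variance t-test, right-tailed).
s_p² = [(25−1)·744.2² + (9−1)·697.5²]/(25+9−2) = 537002
t = (3210 − 2404)/√[537002·(1/25 + 1/9)] = 2.83
df = n₁ + n₂ − 2 = 32
p-value = P(T ≥ 2.83) ≈ 0.004
Since p ≈ 0.004 < α = 0.05, reject H0; the data support H1.

2.83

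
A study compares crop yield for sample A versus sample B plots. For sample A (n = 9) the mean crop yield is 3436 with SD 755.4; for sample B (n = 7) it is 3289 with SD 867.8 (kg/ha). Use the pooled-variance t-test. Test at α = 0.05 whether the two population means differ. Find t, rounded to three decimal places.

Let group 1 = sample A, group 2 = sample B. H0: μ_1 = μ_2; H1: μ_1 ≠ μ_2 (two-sample pooled-variance t-test, two-sided).
s_p² = [(9−1)·755.4² + (7−1)·867.8²]/(9+7−2) = 648821
t = (3436 − 3289)/√[648821·(1/9 + 1/7)] = 0.362
df = n₁ + n₂ − 2 = 14
Two-sided p-value ≈ 0.7227
Since p ≈ 0.7227 > α = 0.05, fail to reject H0; the data do not provide sufficient evidence against H0.

0.362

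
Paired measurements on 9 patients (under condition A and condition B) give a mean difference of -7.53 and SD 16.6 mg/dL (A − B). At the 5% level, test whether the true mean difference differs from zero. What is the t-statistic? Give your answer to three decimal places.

-1.361

H0: μ_d = 0; H1: μ_d ≠ 0 (paired t-test on the differences, two-sided).
t = d̄/(s_d/√n) = -7.53/(16.6/√9) = -1.361
df = n − 1 = 8
Two-sided p-value ≈ 0.2107
Since p ≈ 0.2107 > α = 0.05, fail to reject H0; the evidence is not statistically significant.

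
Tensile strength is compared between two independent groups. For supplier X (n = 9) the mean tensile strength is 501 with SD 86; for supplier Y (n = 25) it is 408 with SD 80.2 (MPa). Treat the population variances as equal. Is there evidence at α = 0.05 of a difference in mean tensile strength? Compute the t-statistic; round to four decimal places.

Let group 1 = supplier X, group 2 = supplier Y. H0: μ_1 = μ_2; H1: μ_1 ≠ μ_2 (two-sample pooled-variance t-test, two-sided).
s_p² = [(9−1)·86² + (25−1)·80.2²]/(9+25−2) = 6673.03
t = (501 − 408)/√[6673.03·(1/9 + 1/25)] = 2.9287
df = n₁ + n₂ − 2 = 32
Two-sided p-value ≈ 0.006
Since p ≈ 0.006 < α = 0.05, reject H0; the data support H1.

2.9287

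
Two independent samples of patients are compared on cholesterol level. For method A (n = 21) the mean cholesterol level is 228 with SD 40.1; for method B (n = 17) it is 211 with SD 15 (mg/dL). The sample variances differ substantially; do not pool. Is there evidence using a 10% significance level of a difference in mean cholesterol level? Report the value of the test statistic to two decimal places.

Let group 1 = method A, group 2 = method B. H0: μ_1 = μ_2; H1: μ_1 ≠ μ_2 (Welch's two-sample t-test, two-sided).
t = (x̄_1 − x̄_2)/√(s_1²/n_1 + s_2²/n_2) = (228 − 211)/√(40.1²/21 + 15²/17) = 1.79
Welch–Satterthwaite df ≈ 26.52
Two-sided p-value ≈ 0.0842
Since p ≈ 0.0842 < α = 0.1, reject H0; the evidence is statistically significant.

1.79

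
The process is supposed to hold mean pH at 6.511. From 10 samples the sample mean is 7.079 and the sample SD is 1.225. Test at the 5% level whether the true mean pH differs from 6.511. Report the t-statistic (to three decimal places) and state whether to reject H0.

H0: μ = 6.511; H1: μ ≠ 6.511 (one-sample t-test, two-sided).
t = (x̄ − μ₀)/(s/√n) = (7.079 − 6.511)/(1.225/√10) = 1.466
df = n − 1 = 9
Two-sided p-value ≈ 0.1766
Since p ≈ 0.1766 > α = 0.05, fail to reject H0; the evidence is not statistically significant.

t = 1.466; fail to reject H0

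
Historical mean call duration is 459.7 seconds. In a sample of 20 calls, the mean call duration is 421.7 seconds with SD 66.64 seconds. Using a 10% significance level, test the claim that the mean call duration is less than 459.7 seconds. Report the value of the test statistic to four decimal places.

-2.5501

H0: μ = 459.7; H1: μ < 459.7 (one-sample t-test, left-tailed).
t = (x̄ − μ₀)/(s/√n) = (421.7 − 459.7)/(66.64/√20) = -2.5501
df = n − 1 = 19
p-value = P(T ≤ -2.5501) ≈ 0.0098
Since p ≈ 0.0098 < α = 0.1, reject H0; the evidence is statistically significant.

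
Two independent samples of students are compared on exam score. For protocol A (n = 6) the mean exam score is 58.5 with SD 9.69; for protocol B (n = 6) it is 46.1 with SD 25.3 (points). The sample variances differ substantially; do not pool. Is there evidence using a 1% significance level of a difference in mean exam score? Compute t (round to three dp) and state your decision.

t = 1.121; fail to reject H0

Let group 1 = protocol A, group 2 = protocol B. H0: μ_1 = μ_2; H1: μ_1 ≠ μ_2 (Welch's two-sample t-test, two-sided).
t = (x̄_1 − x̄_2)/√(s_1²/n_1 + s_2²/n_2) = (58.5 − 46.1)/√(9.69²/6 + 25.3²/6) = 1.121
Welch–Satterthwaite df ≈ 6.44
Two-sided p-value ≈ 0.3023
Since p ≈ 0.3023 > α = 0.01, fail to reject H0; the evidence is not statistically significant.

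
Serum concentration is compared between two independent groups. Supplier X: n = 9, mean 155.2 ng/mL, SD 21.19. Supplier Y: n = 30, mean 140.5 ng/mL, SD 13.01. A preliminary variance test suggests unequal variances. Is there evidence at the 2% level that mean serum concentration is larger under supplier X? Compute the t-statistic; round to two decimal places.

Let group 1 = supplier X, group 2 = supplier Y. H0: μ_1 = μ_2; H1: μ_1 > μ_2 (Welch's two-sample t-test, right-tailed).
t = (x̄_1 − x̄_2)/√(s_1²/n_1 + s_2²/n_2) = (155.2 − 140.5)/√(21.19²/9 + 13.01²/30) = 1.97
Welch–Satterthwaite df ≈ 9.88
p-value = P(T ≥ 1.97) ≈ 0.0386
Since p ≈ 0.0386 > α = 0.02, fail to reject H0; the data do not provide sufficient evidence against H0.

1.97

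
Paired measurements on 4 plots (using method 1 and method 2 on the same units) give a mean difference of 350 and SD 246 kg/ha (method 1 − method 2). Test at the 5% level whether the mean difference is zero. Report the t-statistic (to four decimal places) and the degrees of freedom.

H0: μ_d = 0; H1: μ_d ≠ 0 (paired t-test on the differences, two-sided).
t = d̄/(s_d/√n) = 350/(246/√4) = 2.8455
df = n − 1 = 3
Two-sided p-value ≈ 0.0653
Since p ≈ 0.0653 > α = 0.05, fail to reject H0; the evidence is not statistically significant.

t = 2.8455, df = 3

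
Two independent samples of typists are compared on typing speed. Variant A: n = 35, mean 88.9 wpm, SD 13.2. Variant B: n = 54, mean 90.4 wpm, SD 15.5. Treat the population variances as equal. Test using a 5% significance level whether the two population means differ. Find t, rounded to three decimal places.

-0.472

Let group 1 = variant A, group 2 = variant B. H0: μ_1 = μ_2; H1: μ_1 ≠ μ_2 (two-sample pooled-variance t-test, two-sided).
s_p² = [(35−1)·13.2² + (54−1)·15.5²]/(35+54−2) = 214.453
t = (88.9 − 90.4)/√[214.453·(1/35 + 1/54)] = -0.472
df = n₁ + n₂ − 2 = 87
Two-sided p-value ≈ 0.6381
Since p ≈ 0.6381 > α = 0.05, fail to reject H0; the data do not provide sufficient evidence against H0.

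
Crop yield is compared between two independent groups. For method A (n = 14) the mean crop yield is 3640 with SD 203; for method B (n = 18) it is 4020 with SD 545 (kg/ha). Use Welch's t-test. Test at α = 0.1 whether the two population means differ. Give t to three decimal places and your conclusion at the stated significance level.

t = -2.725; reject H0

Let group 1 = method A, group 2 = method B. H0: μ_1 = μ_2; H1: μ_1 ≠ μ_2 (Welch's two-sample t-test, two-sided).
t = (x̄_1 − x̄_2)/√(s_1²/n_1 + s_2²/n_2) = (3640 − 4020)/√(203²/14 + 545²/18) = -2.725
Welch–Satterthwaite df ≈ 22.66
Two-sided p-value ≈ 0.012
Since p ≈ 0.012 < α = 0.1, reject H0; the data support H1.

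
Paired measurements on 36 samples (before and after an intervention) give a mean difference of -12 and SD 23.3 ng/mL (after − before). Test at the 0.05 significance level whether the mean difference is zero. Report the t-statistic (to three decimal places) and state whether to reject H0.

H0: μ_d = 0; H1: μ_d ≠ 0 (paired t-test on the differences, two-sided).
t = d̄/(s_d/√n) = -12/(23.3/√36) = -3.090
df = n − 1 = 35
Two-sided p-value ≈ 0.0039
Since p ≈ 0.0039 < α = 0.05, reject H0; the evidence is statistically significant.

t = -3.090; reject H0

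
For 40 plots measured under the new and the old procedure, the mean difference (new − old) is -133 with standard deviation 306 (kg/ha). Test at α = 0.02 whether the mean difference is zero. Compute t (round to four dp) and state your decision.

H0: μ_d = 0; H1: μ_d ≠ 0 (paired t-test on the differences, two-sided).
t = d̄/(s_d/√n) = -133/(306/√40) = -2.7489
df = n − 1 = 39
Two-sided p-value ≈ 0.009
Since p ≈ 0.009 < α = 0.02, reject H0; the evidence is statistically significant.

t = -2.7489; reject H0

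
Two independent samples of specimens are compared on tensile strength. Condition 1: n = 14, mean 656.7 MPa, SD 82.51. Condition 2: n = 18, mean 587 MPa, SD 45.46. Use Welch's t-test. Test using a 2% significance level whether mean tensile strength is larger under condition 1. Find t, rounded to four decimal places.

Let group 1 = condition 1, group 2 = condition 2. H0: μ_1 = μ_2; H1: μ_1 > μ_2 (Welch's two-sample t-test, right-tailed).
t = (x̄_1 − x̄_2)/√(s_1²/n_1 + s_2²/n_2) = (656.7 − 587)/√(82.51²/14 + 45.46²/18) = 2.8429
Welch–Satterthwaite df ≈ 19.05
p-value = P(T ≥ 2.8429) ≈ 0.0052
Since p ≈ 0.0052 < α = 0.02, reject H0; the evidence is statistically significant.

2.8429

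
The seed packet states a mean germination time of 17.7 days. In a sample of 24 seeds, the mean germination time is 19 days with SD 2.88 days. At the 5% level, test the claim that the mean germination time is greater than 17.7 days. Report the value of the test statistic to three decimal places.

2.211

H0: μ = 17.7; H1: μ > 17.7 (one-sample t-test, right-tailed).
t = (x̄ − μ₀)/(s/√n) = (19 − 17.7)/(2.88/√24) = 2.211
df = n − 1 = 23
p-value = P(T ≥ 2.211) ≈ 0.0186
Since p ≈ 0.0186 < α = 0.05, reject H0; the data support H1.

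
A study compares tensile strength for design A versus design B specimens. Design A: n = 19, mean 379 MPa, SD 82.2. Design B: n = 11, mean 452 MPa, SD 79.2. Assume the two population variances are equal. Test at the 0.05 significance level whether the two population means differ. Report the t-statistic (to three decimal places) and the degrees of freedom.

Let group 1 = design A, group 2 = design B. H0: μ_1 = μ_2; H1: μ_1 ≠ μ_2 (two-sample pooled-variance t-test, two-sided).
s_p² = [(19−1)·82.2² + (11−1)·79.2²]/(19+11−2) = 6583.91
t = (379 − 452)/√[6583.91·(1/19 + 1/11)] = -2.375
df = n₁ + n₂ − 2 = 28
Two-sided p-value ≈ 0.0247
Since p ≈ 0.0247 < α = 0.05, reject H0; the evidence is statistically significant.

t = -2.375, df = 28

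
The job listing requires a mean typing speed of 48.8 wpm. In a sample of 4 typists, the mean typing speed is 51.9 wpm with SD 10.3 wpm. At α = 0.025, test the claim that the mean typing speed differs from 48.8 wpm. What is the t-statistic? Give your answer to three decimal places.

0.602

H0: μ = 48.8; H1: μ ≠ 48.8 (one-sample t-test, two-sided).
t = (x̄ − μ₀)/(s/√n) = (51.9 − 48.8)/(10.3/√4) = 0.602
df = n − 1 = 3
Two-sided p-value ≈ 0.5897
Since p ≈ 0.5897 > α = 0.025, fail to reject H0; the data do not provide sufficient evidence against H0.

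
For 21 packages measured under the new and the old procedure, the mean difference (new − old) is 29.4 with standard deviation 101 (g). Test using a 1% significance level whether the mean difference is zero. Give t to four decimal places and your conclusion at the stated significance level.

H0: μ_d = 0; H1: μ_d ≠ 0 (paired t-test on the differences, two-sided).
t = d̄/(s_d/√n) = 29.4/(101/√21) = 1.3339
df = n − 1 = 20
Two-sided p-value ≈ 0.1972
Since p ≈ 0.1972 > α = 0.01, fail to reject H0; the data do not provide sufficient evidence against H0.

t = 1.3339; fail to reject H0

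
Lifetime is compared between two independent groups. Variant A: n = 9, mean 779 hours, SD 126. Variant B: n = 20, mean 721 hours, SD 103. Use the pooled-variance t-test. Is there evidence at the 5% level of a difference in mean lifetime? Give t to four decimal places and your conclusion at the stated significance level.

t = 1.3099; fail to reject H0

Let group 1 = variant A, group 2 = variant B. H0: μ_1 = μ_2; H1: μ_1 ≠ μ_2 (two-sample pooled-variance t-test, two-sided).
s_p² = [(9−1)·126² + (20−1)·103²]/(9+20−2) = 12169.6
t = (779 − 721)/√[12169.6·(1/9 + 1/20)] = 1.3099
df = n₁ + n₂ − 2 = 27
Two-sided p-value ≈ 0.2013
Since p ≈ 0.2013 > α = 0.05, fail to reject H0; the data do not provide sufficient evidence against H0.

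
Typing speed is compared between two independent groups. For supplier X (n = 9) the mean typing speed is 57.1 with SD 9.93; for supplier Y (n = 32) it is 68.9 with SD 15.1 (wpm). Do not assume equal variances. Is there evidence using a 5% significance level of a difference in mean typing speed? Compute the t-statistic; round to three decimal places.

-2.775

Let group 1 = supplier X, group 2 = supplier Y. H0: μ_1 = μ_2; H1: μ_1 ≠ μ_2 (Welch's two-sample t-test, two-sided).
t = (x̄_1 − x̄_2)/√(s_1²/n_1 + s_2²/n_2) = (57.1 − 68.9)/√(9.93²/9 + 15.1²/32) = -2.775
Welch–Satterthwaite df ≈ 19.65
Two-sided p-value ≈ 0.0118
Since p ≈ 0.0118 < α = 0.05, reject H0; the data support H1.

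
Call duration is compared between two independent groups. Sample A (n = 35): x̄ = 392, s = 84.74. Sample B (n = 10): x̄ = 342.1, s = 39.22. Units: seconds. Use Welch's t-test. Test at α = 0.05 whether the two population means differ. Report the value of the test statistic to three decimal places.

2.634

Let group 1 = sample A, group 2 = sample B. H0: μ_1 = μ_2; H1: μ_1 ≠ μ_2 (Welch's two-sample t-test, two-sided).
t = (x̄_1 − x̄_2)/√(s_1²/n_1 + s_2²/n_2) = (392 − 342.1)/√(84.74²/35 + 39.22²/10) = 2.634
Welch–Satterthwaite df ≈ 33.33
Two-sided p-value ≈ 0.013
Since p ≈ 0.013 < α = 0.05, reject H0; the data support H1.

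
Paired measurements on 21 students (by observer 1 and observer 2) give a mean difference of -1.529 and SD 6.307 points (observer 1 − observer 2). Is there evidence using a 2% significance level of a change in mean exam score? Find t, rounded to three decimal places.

H0: μ_d = 0; H1: μ_d ≠ 0 (paired t-test on the differences, two-sided).
t = d̄/(s_d/√n) = -1.529/(6.307/√21) = -1.111
df = n − 1 = 20
Two-sided p-value ≈ 0.280
Since p ≈ 0.280 > α = 0.02, fail to reject H0; the data do not provide sufficient evidence against H0.

-1.111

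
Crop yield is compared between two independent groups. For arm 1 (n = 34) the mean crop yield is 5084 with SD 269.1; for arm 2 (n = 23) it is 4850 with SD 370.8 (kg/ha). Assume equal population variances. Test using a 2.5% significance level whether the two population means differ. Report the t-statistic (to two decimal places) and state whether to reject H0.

Let group 1 = arm 1, group 2 = arm 2. H0: μ_1 = μ_2; H1: μ_1 ≠ μ_2 (two-sample pooled-variance t-test, two-sided).
s_p² = [(34−1)·269.1² + (23−1)·370.8²]/(34+23−2) = 98445.9
t = (5084 − 4850)/√[98445.9·(1/34 + 1/23)] = 2.76
df = n₁ + n₂ − 2 = 55
Two-sided p-value ≈ 0.008
Since p ≈ 0.008 < α = 0.025, reject H0; the evidence is statistically significant.

t = 2.76; reject H0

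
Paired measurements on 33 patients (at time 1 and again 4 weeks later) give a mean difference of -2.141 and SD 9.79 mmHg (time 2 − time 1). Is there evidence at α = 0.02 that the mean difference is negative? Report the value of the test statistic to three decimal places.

H0: μ_d = 0; H1: μ_d < 0 (paired t-test on the differences, left-tailed).
t = d̄/(s_d/√n) = -2.141/(9.79/√33) = -1.256
df = n − 1 = 32
p-value = P(T ≤ -1.256) ≈ 0.1091
Since p ≈ 0.1091 > α = 0.02, fail to reject H0; the data do not provide sufficient evidence against H0.

-1.256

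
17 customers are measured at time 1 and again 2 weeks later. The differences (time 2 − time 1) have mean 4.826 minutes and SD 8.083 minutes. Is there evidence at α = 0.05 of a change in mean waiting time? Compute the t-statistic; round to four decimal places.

2.4617

H0: μ_d = 0; H1: μ_d ≠ 0 (paired t-test on the differences, two-sided).
t = d̄/(s_d/√n) = 4.826/(8.083/√17) = 2.4617
df = n − 1 = 16
Two-sided p-value ≈ 0.0256
Since p ≈ 0.0256 < α = 0.05, reject H0; the evidence is statistically significant.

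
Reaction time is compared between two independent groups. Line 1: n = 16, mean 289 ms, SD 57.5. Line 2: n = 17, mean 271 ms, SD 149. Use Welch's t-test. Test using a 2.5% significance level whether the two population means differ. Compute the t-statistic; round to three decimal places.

Let group 1 = line 1, group 2 = line 2. H0: μ_1 = μ_2; H1: μ_1 ≠ μ_2 (Welch's two-sample t-test, two-sided).
t = (x̄_1 − x̄_2)/√(s_1²/n_1 + s_2²/n_2) = (289 − 271)/√(57.5²/16 + 149²/17) = 0.463
Welch–Satterthwaite df ≈ 20.91
Two-sided p-value ≈ 0.6483
Since p ≈ 0.6483 > α = 0.025, fail to reject H0; the evidence is not statistically significant.

0.463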